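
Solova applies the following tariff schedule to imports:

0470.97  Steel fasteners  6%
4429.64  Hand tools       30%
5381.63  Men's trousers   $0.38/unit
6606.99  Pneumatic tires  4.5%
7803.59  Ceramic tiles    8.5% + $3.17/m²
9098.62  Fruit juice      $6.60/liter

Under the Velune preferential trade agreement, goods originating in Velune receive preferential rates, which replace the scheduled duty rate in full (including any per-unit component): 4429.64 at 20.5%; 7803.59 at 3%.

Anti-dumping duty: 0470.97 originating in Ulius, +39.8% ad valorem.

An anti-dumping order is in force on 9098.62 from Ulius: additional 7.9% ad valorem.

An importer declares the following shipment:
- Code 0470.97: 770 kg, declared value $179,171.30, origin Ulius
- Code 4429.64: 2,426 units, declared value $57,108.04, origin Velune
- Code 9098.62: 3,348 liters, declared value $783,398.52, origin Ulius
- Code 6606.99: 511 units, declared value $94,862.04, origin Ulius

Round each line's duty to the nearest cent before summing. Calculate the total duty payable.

Line 1 (0470.97, Ulius, 770 kg, $179,171.30):
Base rate for 0470.97 is 6%.
Additional duty on 0470.97 from Ulius: +39.8%. Applied ad valorem rate: 6% + 39.8% = 45.8%.
Duty = $179,171.30 × 45.8% = $82,060.46.
Line 2 (4429.64, Velune, 2,426 units, $57,108.04):
Base rate for 4429.64 is 30%.
Origin Velune qualifies under the Solova–Velune agreement and 4429.64 is covered: preferential rate 20.5% applies instead.
Duty = $57,108.04 × 20.5% = $11,707.15.
Line 3 (9098.62, Ulius, 3,348 liters, $783,398.52):
Base rate for 9098.62 is $6.60/liter.
Additional duty on 9098.62 from Ulius: +7.9% ad valorem. Applied ad valorem rate = 7.9%.
Duty = $783,398.52 × 7.9% + 3,348 × $6.60 = $83,985.28.
Line 4 (6606.99, Ulius, 511 units, $94,862.04):
Base rate for 6606.99 is 4.5%.
Duty = $94,862.04 × 4.5% = $4,268.79.
Total = $82,060.46 + $11,707.15 + $83,985.28 + $4,268.79 = $182,021.68.

$182,021.68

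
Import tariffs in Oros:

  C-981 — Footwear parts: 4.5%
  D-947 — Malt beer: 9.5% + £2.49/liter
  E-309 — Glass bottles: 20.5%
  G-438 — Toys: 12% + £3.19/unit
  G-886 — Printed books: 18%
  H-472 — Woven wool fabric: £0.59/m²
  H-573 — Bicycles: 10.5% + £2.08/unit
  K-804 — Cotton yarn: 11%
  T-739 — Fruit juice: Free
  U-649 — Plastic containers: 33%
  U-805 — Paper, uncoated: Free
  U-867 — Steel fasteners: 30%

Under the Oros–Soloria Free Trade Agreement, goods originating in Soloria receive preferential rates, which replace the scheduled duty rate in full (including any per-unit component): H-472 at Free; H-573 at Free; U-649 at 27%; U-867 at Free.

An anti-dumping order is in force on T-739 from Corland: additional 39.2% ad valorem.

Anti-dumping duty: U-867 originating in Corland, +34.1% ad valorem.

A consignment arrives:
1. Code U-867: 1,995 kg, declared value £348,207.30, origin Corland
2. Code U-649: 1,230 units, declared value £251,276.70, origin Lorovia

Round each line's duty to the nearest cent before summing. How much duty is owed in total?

£306,122.19

Line 1 (U-867, Corland, 1,995 kg, £348,207.30):
Base rate for U-867 is 30%.
U-867 has an FTA preferential rate, but origin Corland is not Soloria; base rate stands.
Additional duty on U-867 from Corland: +34.1%. Applied ad valorem rate: 30% + 34.1% = 64.1%.
Duty = £348,207.30 × 64.1% = £223,200.88.
Line 2 (U-649, Lorovia, 1,230 units, £251,276.70):
Base rate for U-649 is 33%.
U-649 has an FTA preferential rate, but origin Lorovia is not Soloria; base rate stands.
Duty = £251,276.70 × 33% = £82,921.31.
Total = £223,200.88 + £82,921.31 = £306,122.19.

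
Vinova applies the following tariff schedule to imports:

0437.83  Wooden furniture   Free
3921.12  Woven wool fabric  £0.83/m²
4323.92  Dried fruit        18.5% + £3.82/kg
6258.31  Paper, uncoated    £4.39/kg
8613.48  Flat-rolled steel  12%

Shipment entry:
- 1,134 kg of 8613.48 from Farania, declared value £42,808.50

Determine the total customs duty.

£5,137.02

Line 1 (8613.48, Farania, 1,134 kg, £42,808.50):
Base rate for 8613.48 is 12%.
Duty = £42,808.50 × 12% = £5,137.02.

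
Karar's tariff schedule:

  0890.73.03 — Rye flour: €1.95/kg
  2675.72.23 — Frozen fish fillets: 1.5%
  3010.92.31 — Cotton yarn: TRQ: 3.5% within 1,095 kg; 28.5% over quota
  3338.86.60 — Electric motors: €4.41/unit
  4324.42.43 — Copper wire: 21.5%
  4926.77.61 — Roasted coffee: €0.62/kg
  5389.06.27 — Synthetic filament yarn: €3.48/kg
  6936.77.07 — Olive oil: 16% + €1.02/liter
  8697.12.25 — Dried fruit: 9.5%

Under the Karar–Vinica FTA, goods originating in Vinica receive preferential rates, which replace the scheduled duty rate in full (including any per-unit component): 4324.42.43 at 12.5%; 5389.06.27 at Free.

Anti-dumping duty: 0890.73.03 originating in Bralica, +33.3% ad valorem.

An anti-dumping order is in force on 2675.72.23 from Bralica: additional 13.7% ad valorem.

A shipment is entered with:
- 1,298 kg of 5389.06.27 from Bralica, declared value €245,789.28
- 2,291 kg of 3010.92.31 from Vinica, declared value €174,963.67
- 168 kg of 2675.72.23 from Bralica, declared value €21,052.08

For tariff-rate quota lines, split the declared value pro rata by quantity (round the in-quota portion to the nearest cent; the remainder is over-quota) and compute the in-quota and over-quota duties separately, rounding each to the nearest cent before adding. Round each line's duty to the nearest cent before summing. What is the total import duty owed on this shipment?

€36,675.32

Line 1 (5389.06.27, Bralica, 1,298 kg, €245,789.28):
Base rate for 5389.06.27 is €3.48/kg.
5389.06.27 has an FTA preferential rate, but origin Bralica is not Vinica; base rate stands.
Duty = 1,298 × €3.48 = €4,517.04.
Line 2 (3010.92.31, Vinica, 2,291 kg, €174,963.67):
Code 3010.92.31 is under a tariff-rate quota (threshold 1,095 kg). In-quota: 1,095 kg at 3.5%; over-quota: 1,196 kg at 28.5%.
Pro-rata value split: in-quota = €174,963.67 × 1,095/2,291 = €83,625.15; over-quota = €174,963.67 − €83,625.15 = €91,338.52.
In-quota duty = €83,625.15 × 3.5% = €2,926.88. Over-quota duty = €91,338.52 × 28.5% = €26,031.48.
Line duty = €2,926.88 + €26,031.48 = €28,958.36.
Line 3 (2675.72.23, Bralica, 168 kg, €21,052.08):
Base rate for 2675.72.23 is 1.5%.
Additional duty on 2675.72.23 from Bralica: +13.7%. Applied ad valorem rate: 1.5% + 13.7% = 15.2%.
Duty = €21,052.08 × 15.2% = €3,199.92.
Total = €4,517.04 + €28,958.36 + €3,199.92 = €36,675.32.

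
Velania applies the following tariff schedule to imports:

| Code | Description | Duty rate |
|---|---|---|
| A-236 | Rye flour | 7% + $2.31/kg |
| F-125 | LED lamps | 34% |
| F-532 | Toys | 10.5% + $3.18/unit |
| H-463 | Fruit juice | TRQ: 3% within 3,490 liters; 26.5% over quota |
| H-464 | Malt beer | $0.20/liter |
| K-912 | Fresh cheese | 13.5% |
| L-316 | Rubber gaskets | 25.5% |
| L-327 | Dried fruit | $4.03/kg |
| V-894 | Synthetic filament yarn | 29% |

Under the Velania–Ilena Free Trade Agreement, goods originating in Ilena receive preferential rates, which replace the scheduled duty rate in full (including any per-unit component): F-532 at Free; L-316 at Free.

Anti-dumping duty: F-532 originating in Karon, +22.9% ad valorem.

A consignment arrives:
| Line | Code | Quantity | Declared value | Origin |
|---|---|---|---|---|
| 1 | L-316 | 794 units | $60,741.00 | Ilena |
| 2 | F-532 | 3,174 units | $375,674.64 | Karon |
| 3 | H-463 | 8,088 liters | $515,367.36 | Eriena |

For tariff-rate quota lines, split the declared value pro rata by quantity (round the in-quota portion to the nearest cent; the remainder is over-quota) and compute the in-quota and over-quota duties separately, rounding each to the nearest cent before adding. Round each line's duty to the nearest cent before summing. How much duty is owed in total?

$219,881.04

Line 1 (L-316, Ilena, 794 units, $60,741.00):
Base rate for L-316 is 25.5%.
Origin Ilena qualifies under the Velania–Ilena agreement and L-316 is covered: preferential rate Free applies instead.
Duty = $60,741.00 × 0% = $0.00.
Line 2 (F-532, Karon, 3,174 units, $375,674.64):
Base rate for F-532 is 10.5% + $3.18/unit.
F-532 has an FTA preferential rate, but origin Karon is not Ilena; base rate stands.
Additional duty on F-532 from Karon: +22.9%. Applied ad valorem rate: 10.5% + 22.9% = 33.4%.
Duty = $375,674.64 × 33.4% + 3,174 × $3.18 = $135,568.65.
Line 3 (H-463, Eriena, 8,088 liters, $515,367.36):
Code H-463 is under a tariff-rate quota (threshold 3,490 liters). In-quota: 3,490 liters at 3%; over-quota: 4,598 liters at 26.5%.
Pro-rata value split: in-quota = $515,367.36 × 3,490/8,088 = $222,382.80; over-quota = $515,367.36 − $222,382.80 = $292,984.56.
In-quota duty = $222,382.80 × 3% = $6,671.48. Over-quota duty = $292,984.56 × 26.5% = $77,640.91.
Line duty = $6,671.48 + $77,640.91 = $84,312.39.
Total = $0.00 + $135,568.65 + $84,312.39 = $219,881.04.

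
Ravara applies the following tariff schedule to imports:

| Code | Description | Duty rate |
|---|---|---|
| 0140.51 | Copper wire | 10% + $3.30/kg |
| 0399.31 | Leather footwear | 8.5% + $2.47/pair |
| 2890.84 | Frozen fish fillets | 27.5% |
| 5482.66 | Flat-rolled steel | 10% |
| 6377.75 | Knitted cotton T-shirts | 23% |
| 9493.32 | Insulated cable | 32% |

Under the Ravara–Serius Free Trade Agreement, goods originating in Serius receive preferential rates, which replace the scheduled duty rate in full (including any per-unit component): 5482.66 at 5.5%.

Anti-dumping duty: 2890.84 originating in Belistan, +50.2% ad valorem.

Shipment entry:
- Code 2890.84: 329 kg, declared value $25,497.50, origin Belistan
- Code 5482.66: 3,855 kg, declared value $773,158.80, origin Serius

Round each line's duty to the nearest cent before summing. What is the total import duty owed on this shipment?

Line 1 (2890.84, Belistan, 329 kg, $25,497.50):
Base rate for 2890.84 is 27.5%.
Additional duty on 2890.84 from Belistan: +50.2%. Applied ad valorem rate: 27.5% + 50.2% = 77.7%.
Duty = $25,497.50 × 77.7% = $19,811.56.
Line 2 (5482.66, Serius, 3,855 kg, $773,158.80):
Base rate for 5482.66 is 10%.
Origin Serius qualifies under the Ravara–Serius agreement and 5482.66 is covered: preferential rate 5.5% applies instead.
Duty = $773,158.80 × 5.5% = $42,523.73.
Total = $19,811.56 + $42,523.73 = $62,335.29.

$62,335.29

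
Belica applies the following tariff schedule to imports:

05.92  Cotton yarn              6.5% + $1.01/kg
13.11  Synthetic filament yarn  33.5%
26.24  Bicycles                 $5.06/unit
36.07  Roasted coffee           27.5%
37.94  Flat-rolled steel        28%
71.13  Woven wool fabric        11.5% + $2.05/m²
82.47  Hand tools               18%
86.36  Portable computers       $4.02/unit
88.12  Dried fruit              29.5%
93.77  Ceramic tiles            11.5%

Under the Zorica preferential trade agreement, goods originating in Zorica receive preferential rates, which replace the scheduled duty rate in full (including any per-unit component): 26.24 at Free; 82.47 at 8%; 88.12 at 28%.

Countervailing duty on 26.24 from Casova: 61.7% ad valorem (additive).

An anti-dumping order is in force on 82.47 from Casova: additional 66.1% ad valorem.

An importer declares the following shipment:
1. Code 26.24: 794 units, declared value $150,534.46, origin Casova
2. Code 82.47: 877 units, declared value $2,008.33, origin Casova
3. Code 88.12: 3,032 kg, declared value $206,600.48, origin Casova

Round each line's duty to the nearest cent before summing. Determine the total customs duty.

Line 1 (26.24, Casova, 794 units, $150,534.46):
Base rate for 26.24 is $5.06/unit.
26.24 has an FTA preferential rate, but origin Casova is not Zorica; base rate stands.
Additional duty on 26.24 from Casova: +61.7% ad valorem. Applied ad valorem rate = 61.7%.
Duty = $150,534.46 × 61.7% + 794 × $5.06 = $96,897.40.
Line 2 (82.47, Casova, 877 units, $2,008.33):
Base rate for 82.47 is 18%.
82.47 has an FTA preferential rate, but origin Casova is not Zorica; base rate stands.
Additional duty on 82.47 from Casova: +66.1%. Applied ad valorem rate: 18% + 66.1% = 84.1%.
Duty = $2,008.33 × 84.1% = $1,689.01.
Line 3 (88.12, Casova, 3,032 kg, $206,600.48):
Base rate for 88.12 is 29.5%.
88.12 has an FTA preferential rate, but origin Casova is not Zorica; base rate stands.
Duty = $206,600.48 × 29.5% = $60,947.14.
Total = $96,897.40 + $1,689.01 + $60,947.14 = $159,533.55.

$159,533.55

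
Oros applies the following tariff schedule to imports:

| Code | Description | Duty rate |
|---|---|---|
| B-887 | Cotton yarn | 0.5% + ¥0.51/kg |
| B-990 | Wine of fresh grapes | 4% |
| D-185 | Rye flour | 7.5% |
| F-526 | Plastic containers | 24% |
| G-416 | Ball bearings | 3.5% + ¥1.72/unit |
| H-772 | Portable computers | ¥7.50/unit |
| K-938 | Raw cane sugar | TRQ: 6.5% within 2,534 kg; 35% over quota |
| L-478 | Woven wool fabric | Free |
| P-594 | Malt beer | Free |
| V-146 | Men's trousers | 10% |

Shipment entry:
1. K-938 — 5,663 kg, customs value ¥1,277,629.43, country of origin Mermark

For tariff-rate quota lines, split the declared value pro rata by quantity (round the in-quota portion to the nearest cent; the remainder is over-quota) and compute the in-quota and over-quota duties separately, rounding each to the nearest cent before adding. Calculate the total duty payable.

¥284,237.01

Line 1 (K-938, Mermark, 5,663 kg, ¥1,277,629.43):
Code K-938 is under a tariff-rate quota (threshold 2,534 kg). In-quota: 2,534 kg at 6.5%; over-quota: 3,129 kg at 35%.
Pro-rata value split: in-quota = ¥1,277,629.43 × 2,534/5,663 = ¥571,695.74; over-quota = ¥1,277,629.43 − ¥571,695.74 = ¥705,933.69.
In-quota duty = ¥571,695.74 × 6.5% = ¥37,160.22. Over-quota duty = ¥705,933.69 × 35% = ¥247,076.79.
Line duty = ¥37,160.22 + ¥247,076.79 = ¥284,237.01.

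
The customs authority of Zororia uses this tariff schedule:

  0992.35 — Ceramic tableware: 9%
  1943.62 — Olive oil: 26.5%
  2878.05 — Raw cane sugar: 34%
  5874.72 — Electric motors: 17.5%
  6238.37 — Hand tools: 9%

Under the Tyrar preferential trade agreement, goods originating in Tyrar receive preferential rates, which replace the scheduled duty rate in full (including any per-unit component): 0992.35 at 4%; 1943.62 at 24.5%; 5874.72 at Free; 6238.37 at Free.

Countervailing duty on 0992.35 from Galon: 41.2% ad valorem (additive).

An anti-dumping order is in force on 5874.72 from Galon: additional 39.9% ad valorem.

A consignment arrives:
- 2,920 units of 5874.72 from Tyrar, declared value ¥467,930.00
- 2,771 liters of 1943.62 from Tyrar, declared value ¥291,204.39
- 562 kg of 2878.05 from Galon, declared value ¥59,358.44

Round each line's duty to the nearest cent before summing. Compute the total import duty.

Line 1 (5874.72, Tyrar, 2,920 units, ¥467,930.00):
Base rate for 5874.72 is 17.5%.
Origin Tyrar qualifies under the Zororia–Tyrar agreement and 5874.72 is covered: preferential rate Free applies instead.
The additional-duty order on 5874.72 targets Galon, not Tyrar; it does not apply.
Duty = ¥467,930.00 × 0% = ¥0.00.
Line 2 (1943.62, Tyrar, 2,771 liters, ¥291,204.39):
Base rate for 1943.62 is 26.5%.
Origin Tyrar qualifies under the Zororia–Tyrar agreement and 1943.62 is covered: preferential rate 24.5% applies instead.
Duty = ¥291,204.39 × 24.5% = ¥71,345.08.
Line 3 (2878.05, Galon, 562 kg, ¥59,358.44):
Base rate for 2878.05 is 34%.
Duty = ¥59,358.44 × 34% = ¥20,181.87.
Total = ¥0.00 + ¥71,345.08 + ¥20,181.87 = ¥91,526.95.

¥91,526.95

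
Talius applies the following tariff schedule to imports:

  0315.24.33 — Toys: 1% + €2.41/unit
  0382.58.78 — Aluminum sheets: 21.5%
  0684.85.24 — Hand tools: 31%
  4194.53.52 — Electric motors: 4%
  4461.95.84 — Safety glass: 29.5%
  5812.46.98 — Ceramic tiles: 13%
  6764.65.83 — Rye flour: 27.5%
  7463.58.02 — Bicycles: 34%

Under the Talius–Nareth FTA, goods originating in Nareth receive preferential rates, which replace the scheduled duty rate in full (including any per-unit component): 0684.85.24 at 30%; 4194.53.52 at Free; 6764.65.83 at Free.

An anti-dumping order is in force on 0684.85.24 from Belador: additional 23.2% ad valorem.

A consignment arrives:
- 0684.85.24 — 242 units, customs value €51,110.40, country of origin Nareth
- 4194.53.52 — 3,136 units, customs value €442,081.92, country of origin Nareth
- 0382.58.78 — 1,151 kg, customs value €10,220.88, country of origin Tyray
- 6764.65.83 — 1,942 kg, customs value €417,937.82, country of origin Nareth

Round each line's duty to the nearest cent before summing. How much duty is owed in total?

€17,530.61

Line 1 (0684.85.24, Nareth, 242 units, €51,110.40):
Base rate for 0684.85.24 is 31%.
Origin Nareth qualifies under the Talius–Nareth agreement and 0684.85.24 is covered: preferential rate 30% applies instead.
The additional-duty order on 0684.85.24 targets Belador, not Nareth; it does not apply.
Duty = €51,110.40 × 30% = €15,333.12.
Line 2 (4194.53.52, Nareth, 3,136 units, €442,081.92):
Base rate for 4194.53.52 is 4%.
Origin Nareth qualifies under the Talius–Nareth agreement and 4194.53.52 is covered: preferential rate Free applies instead.
Duty = €442,081.92 × 0% = €0.00.
Line 3 (0382.58.78, Tyray, 1,151 kg, €10,220.88):
Base rate for 0382.58.78 is 21.5%.
Duty = €10,220.88 × 21.5% = €2,197.49.
Line 4 (6764.65.83, Nareth, 1,942 kg, €417,937.82):
Base rate for 6764.65.83 is 27.5%.
Origin Nareth qualifies under the Talius–Nareth agreement and 6764.65.83 is covered: preferential rate Free applies instead.
Duty = €417,937.82 × 0% = €0.00.
Total = €15,333.12 + €0.00 + €2,197.49 + €0.00 = €17,530.61.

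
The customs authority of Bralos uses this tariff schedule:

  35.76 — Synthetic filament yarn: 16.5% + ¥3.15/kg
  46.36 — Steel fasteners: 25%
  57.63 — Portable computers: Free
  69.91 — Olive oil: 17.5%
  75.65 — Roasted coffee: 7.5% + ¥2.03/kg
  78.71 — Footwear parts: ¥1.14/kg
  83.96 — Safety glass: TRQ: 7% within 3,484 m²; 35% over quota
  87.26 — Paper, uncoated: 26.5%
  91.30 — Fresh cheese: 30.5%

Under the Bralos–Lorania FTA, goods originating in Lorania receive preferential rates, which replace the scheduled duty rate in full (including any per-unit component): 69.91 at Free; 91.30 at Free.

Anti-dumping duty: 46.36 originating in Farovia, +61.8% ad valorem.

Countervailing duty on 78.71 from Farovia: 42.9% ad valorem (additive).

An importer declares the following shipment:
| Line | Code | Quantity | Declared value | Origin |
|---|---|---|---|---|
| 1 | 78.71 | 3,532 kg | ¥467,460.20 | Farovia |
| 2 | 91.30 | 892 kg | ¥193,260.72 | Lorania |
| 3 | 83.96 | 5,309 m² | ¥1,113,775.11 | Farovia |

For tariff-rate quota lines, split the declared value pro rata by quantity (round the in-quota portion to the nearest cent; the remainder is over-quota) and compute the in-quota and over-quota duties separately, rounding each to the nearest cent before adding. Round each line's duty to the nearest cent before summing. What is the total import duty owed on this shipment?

¥389,733.86

Line 1 (78.71, Farovia, 3,532 kg, ¥467,460.20):
Base rate for 78.71 is ¥1.14/kg.
Additional duty on 78.71 from Farovia: +42.9% ad valorem. Applied ad valorem rate = 42.9%.
Duty = ¥467,460.20 × 42.9% + 3,532 × ¥1.14 = ¥204,566.91.
Line 2 (91.30, Lorania, 892 kg, ¥193,260.72):
Base rate for 91.30 is 30.5%.
Origin Lorania qualifies under the Bralos–Lorania agreement and 91.30 is covered: preferential rate Free applies instead.
Duty = ¥193,260.72 × 0% = ¥0.00.
Line 3 (83.96, Farovia, 5,309 m², ¥1,113,775.11):
Code 83.96 is under a tariff-rate quota (threshold 3,484 m²). In-quota: 3,484 m² at 7%; over-quota: 1,825 m² at 35%.
Pro-rata value split: in-quota = ¥1,113,775.11 × 3,484/5,309 = ¥730,908.36; over-quota = ¥1,113,775.11 − ¥730,908.36 = ¥382,866.75.
In-quota duty = ¥730,908.36 × 7% = ¥51,163.59. Over-quota duty = ¥382,866.75 × 35% = ¥134,003.36.
Line duty = ¥51,163.59 + ¥134,003.36 = ¥185,166.95.
Total = ¥204,566.91 + ¥0.00 + ¥185,166.95 = ¥389,733.86.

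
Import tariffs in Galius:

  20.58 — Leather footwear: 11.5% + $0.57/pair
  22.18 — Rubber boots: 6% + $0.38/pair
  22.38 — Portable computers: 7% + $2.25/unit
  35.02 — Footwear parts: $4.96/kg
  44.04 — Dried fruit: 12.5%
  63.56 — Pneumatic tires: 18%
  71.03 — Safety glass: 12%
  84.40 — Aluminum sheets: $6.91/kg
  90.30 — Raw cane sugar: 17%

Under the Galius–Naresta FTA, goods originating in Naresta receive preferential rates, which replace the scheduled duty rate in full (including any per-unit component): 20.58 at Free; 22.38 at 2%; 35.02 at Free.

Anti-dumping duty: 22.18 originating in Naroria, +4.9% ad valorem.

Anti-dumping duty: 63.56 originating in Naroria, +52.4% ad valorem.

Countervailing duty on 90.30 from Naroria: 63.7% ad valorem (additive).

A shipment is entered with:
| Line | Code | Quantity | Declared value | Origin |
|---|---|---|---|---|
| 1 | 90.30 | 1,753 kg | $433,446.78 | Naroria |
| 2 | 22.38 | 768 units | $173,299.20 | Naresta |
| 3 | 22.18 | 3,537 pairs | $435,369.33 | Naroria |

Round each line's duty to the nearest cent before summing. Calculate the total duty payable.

Line 1 (90.30, Naroria, 1,753 kg, $433,446.78):
Base rate for 90.30 is 17%.
Additional duty on 90.30 from Naroria: +63.7%. Applied ad valorem rate: 17% + 63.7% = 80.7%.
Duty = $433,446.78 × 80.7% = $349,791.55.
Line 2 (22.38, Naresta, 768 units, $173,299.20):
Base rate for 22.38 is 7% + $2.25/unit.
Origin Naresta qualifies under the Galius–Naresta agreement and 22.38 is covered: preferential rate 2% applies instead.
Duty = $173,299.20 × 2% = $3,465.98.
Line 3 (22.18, Naroria, 3,537 pairs, $435,369.33):
Base rate for 22.18 is 6% + $0.38/pair.
Additional duty on 22.18 from Naroria: +4.9%. Applied ad valorem rate: 6% + 4.9% = 10.9%.
Duty = $435,369.33 × 10.9% + 3,537 × $0.38 = $48,799.32.
Total = $349,791.55 + $3,465.98 + $48,799.32 = $402,056.85.

$402,056.85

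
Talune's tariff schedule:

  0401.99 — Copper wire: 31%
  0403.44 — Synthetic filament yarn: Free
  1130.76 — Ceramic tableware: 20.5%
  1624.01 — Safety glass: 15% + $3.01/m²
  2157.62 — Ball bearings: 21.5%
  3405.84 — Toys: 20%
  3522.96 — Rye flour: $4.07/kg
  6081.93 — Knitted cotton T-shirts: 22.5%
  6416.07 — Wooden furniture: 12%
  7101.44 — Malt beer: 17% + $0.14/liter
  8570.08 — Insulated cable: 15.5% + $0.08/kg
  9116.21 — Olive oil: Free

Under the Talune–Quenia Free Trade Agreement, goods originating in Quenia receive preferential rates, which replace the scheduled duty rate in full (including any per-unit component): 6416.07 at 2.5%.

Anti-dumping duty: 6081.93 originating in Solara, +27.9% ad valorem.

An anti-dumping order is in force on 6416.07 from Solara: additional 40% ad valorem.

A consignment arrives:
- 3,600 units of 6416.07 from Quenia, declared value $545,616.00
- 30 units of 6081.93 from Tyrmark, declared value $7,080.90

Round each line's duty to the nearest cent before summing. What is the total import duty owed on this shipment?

Line 1 (6416.07, Quenia, 3,600 units, $545,616.00):
Base rate for 6416.07 is 12%.
Origin Quenia qualifies under the Talune–Quenia agreement and 6416.07 is covered: preferential rate 2.5% applies instead.
The additional-duty order on 6416.07 targets Solara, not Quenia; it does not apply.
Duty = $545,616.00 × 2.5% = $13,640.40.
Line 2 (6081.93, Tyrmark, 30 units, $7,080.90):
Base rate for 6081.93 is 22.5%.
The additional-duty order on 6081.93 targets Solara, not Tyrmark; it does not apply.
Duty = $7,080.90 × 22.5% = $1,593.20.
Total = $13,640.40 + $1,593.20 = $15,233.60.

$15,233.60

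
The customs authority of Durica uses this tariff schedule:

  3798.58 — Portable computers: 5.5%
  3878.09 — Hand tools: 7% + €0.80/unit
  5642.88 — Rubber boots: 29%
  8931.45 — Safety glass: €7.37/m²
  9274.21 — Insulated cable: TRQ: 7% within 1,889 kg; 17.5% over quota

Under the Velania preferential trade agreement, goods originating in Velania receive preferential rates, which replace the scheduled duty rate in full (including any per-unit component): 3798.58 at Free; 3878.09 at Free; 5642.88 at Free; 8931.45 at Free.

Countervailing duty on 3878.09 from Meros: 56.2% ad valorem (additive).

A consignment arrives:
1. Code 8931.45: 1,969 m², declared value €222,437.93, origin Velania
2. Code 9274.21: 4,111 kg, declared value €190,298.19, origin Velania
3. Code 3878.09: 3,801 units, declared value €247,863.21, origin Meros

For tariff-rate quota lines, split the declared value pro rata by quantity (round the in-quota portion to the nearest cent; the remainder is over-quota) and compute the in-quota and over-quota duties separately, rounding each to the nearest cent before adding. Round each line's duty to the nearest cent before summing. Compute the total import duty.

€183,811.15

Line 1 (8931.45, Velania, 1,969 m², €222,437.93):
Base rate for 8931.45 is €7.37/m².
Origin Velania qualifies under the Durica–Velania agreement and 8931.45 is covered: preferential rate Free applies instead.
Duty = €222,437.93 × 0% = €0.00.
Line 2 (9274.21, Velania, 4,111 kg, €190,298.19):
Code 9274.21 is under a tariff-rate quota (threshold 1,889 kg). In-quota: 1,889 kg at 7%; over-quota: 2,222 kg at 17.5%.
Pro-rata value split: in-quota = €190,298.19 × 1,889/4,111 = €87,441.81; over-quota = €190,298.19 − €87,441.81 = €102,856.38.
In-quota duty = €87,441.81 × 7% = €6,120.93. Over-quota duty = €102,856.38 × 17.5% = €17,999.87.
Line duty = €6,120.93 + €17,999.87 = €24,120.80.
Line 3 (3878.09, Meros, 3,801 units, €247,863.21):
Base rate for 3878.09 is 7% + €0.80/unit.
3878.09 has an FTA preferential rate, but origin Meros is not Velania; base rate stands.
Additional duty on 3878.09 from Meros: +56.2%. Applied ad valorem rate: 7% + 56.2% = 63.2%.
Duty = €247,863.21 × 63.2% + 3,801 × €0.80 = €159,690.35.
Total = €0.00 + €24,120.80 + €159,690.35 = €183,811.15.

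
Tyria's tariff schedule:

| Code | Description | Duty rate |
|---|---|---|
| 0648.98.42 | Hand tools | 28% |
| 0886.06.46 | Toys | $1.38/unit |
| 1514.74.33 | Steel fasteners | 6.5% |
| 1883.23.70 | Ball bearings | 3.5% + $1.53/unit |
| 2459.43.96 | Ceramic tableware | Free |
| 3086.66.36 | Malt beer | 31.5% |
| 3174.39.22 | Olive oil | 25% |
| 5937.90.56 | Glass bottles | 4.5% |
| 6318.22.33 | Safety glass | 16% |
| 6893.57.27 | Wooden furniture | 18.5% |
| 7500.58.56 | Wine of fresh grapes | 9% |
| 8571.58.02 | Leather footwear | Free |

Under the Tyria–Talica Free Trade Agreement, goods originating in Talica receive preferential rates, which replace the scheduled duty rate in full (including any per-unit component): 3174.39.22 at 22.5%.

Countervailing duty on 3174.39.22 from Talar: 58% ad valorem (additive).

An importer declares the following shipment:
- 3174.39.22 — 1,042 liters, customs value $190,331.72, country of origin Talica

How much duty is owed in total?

$42,824.64

Line 1 (3174.39.22, Talica, 1,042 liters, $190,331.72):
Base rate for 3174.39.22 is 25%.
Origin Talica qualifies under the Tyria–Talica agreement and 3174.39.22 is covered: preferential rate 22.5% applies instead.
The additional-duty order on 3174.39.22 targets Talar, not Talica; it does not apply.
Duty = $190,331.72 × 22.5% = $42,824.64.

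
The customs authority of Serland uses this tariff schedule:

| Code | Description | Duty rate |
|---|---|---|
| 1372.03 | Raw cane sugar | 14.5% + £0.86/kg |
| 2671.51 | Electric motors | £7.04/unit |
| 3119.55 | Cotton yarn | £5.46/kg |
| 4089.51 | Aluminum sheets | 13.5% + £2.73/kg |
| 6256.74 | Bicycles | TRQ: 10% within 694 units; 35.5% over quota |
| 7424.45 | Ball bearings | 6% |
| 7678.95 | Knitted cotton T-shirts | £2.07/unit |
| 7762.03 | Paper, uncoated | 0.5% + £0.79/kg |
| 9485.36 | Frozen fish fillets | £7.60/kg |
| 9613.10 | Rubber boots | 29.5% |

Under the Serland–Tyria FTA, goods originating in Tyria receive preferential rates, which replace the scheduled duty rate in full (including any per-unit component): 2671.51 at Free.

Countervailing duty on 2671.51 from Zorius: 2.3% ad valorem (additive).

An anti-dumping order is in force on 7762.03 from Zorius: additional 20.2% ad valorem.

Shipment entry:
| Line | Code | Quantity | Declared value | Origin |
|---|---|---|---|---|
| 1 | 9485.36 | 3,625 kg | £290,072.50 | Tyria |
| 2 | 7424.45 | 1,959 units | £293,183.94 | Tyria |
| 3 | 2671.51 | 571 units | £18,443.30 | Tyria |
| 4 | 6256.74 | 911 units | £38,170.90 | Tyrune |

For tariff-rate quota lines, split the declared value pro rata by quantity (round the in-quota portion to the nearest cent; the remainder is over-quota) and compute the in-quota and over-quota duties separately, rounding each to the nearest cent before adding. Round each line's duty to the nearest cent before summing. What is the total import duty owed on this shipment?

£51,276.67

Line 1 (9485.36, Tyria, 3,625 kg, £290,072.50):
Base rate for 9485.36 is £7.60/kg.
Origin Tyria is the FTA partner but 9485.36 is not on the preference list; base rate stands.
Duty = 3,625 × £7.60 = £27,550.00.
Line 2 (7424.45, Tyria, 1,959 units, £293,183.94):
Base rate for 7424.45 is 6%.
Origin Tyria is the FTA partner but 7424.45 is not on the preference list; base rate stands.
Duty = £293,183.94 × 6% = £17,591.04.
Line 3 (2671.51, Tyria, 571 units, £18,443.30):
Base rate for 2671.51 is £7.04/unit.
Origin Tyria qualifies under the Serland–Tyria agreement and 2671.51 is covered: preferential rate Free applies instead.
The additional-duty order on 2671.51 targets Zorius, not Tyria; it does not apply.
Duty = £18,443.30 × 0% = £0.00.
Line 4 (6256.74, Tyrune, 911 units, £38,170.90):
Code 6256.74 is under a tariff-rate quota (threshold 694 units). In-quota: 694 units at 10%; over-quota: 217 units at 35.5%.
Pro-rata value split: in-quota = £38,170.90 × 694/911 = £29,078.60; over-quota = £38,170.90 − £29,078.60 = £9,092.30.
In-quota duty = £29,078.60 × 10% = £2,907.86. Over-quota duty = £9,092.30 × 35.5% = £3,227.77.
Line duty = £2,907.86 + £3,227.77 = £6,135.63.
Total = £27,550.00 + £17,591.04 + £0.00 + £6,135.63 = £51,276.67.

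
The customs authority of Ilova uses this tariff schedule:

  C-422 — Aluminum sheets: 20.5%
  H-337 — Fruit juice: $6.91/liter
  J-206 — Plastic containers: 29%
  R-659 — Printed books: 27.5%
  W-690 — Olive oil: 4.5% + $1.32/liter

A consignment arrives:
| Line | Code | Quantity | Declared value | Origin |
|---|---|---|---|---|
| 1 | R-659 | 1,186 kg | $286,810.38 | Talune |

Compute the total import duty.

$78,872.85

Line 1 (R-659, Talune, 1,186 kg, $286,810.38):
Base rate for R-659 is 27.5%.
Duty = $286,810.38 × 27.5% = $78,872.85.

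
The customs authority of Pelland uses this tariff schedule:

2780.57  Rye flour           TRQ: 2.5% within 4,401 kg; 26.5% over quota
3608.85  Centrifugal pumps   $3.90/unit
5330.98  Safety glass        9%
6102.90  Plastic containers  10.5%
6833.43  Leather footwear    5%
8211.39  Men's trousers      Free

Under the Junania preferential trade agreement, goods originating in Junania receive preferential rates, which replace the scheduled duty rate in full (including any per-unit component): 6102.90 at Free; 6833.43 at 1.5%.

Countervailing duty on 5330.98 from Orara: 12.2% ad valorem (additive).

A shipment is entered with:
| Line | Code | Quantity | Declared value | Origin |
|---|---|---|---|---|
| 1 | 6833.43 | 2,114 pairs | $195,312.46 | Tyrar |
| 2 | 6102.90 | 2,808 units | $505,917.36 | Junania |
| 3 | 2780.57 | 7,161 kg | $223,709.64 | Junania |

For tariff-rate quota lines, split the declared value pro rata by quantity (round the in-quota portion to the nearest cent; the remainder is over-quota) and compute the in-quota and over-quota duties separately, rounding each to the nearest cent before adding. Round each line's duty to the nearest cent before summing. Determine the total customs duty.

Line 1 (6833.43, Tyrar, 2,114 pairs, $195,312.46):
Base rate for 6833.43 is 5%.
6833.43 has an FTA preferential rate, but origin Tyrar is not Junania; base rate stands.
Duty = $195,312.46 × 5% = $9,765.62.
Line 2 (6102.90, Junania, 2,808 units, $505,917.36):
Base rate for 6102.90 is 10.5%.
Origin Junania qualifies under the Pelland–Junania agreement and 6102.90 is covered: preferential rate Free applies instead.
Duty = $505,917.36 × 0% = $0.00.
Line 3 (2780.57, Junania, 7,161 kg, $223,709.64):
Code 2780.57 is under a tariff-rate quota (threshold 4,401 kg). In-quota: 4,401 kg at 2.5%; over-quota: 2,760 kg at 26.5%.
Pro-rata value split: in-quota = $223,709.64 × 4,401/7,161 = $137,487.24; over-quota = $223,709.64 − $137,487.24 = $86,222.40.
In-quota duty = $137,487.24 × 2.5% = $3,437.18. Over-quota duty = $86,222.40 × 26.5% = $22,848.94.
Line duty = $3,437.18 + $22,848.94 = $26,286.12.
Total = $9,765.62 + $0.00 + $26,286.12 = $36,051.74.

$36,051.74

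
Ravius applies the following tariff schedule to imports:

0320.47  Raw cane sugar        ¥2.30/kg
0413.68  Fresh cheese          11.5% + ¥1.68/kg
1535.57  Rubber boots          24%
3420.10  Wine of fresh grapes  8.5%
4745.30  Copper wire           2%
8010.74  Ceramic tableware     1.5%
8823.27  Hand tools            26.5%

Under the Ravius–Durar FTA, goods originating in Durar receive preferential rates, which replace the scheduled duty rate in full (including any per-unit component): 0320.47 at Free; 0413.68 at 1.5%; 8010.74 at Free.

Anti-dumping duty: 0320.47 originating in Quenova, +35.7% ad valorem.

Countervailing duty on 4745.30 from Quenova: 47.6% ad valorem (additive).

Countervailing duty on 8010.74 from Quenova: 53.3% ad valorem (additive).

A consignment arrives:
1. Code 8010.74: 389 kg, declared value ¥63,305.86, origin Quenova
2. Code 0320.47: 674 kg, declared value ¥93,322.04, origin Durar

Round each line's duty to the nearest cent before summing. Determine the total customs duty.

Line 1 (8010.74, Quenova, 389 kg, ¥63,305.86):
Base rate for 8010.74 is 1.5%.
8010.74 has an FTA preferential rate, but origin Quenova is not Durar; base rate stands.
Additional duty on 8010.74 from Quenova: +53.3%. Applied ad valorem rate: 1.5% + 53.3% = 54.8%.
Duty = ¥63,305.86 × 54.8% = ¥34,691.61.
Line 2 (0320.47, Durar, 674 kg, ¥93,322.04):
Base rate for 0320.47 is ¥2.30/kg.
Origin Durar qualifies under the Ravius–Durar agreement and 0320.47 is covered: preferential rate Free applies instead.
The additional-duty order on 0320.47 targets Quenova, not Durar; it does not apply.
Duty = ¥93,322.04 × 0% = ¥0.00.
Total = ¥34,691.61 + ¥0.00 = ¥34,691.61.

¥34,691.61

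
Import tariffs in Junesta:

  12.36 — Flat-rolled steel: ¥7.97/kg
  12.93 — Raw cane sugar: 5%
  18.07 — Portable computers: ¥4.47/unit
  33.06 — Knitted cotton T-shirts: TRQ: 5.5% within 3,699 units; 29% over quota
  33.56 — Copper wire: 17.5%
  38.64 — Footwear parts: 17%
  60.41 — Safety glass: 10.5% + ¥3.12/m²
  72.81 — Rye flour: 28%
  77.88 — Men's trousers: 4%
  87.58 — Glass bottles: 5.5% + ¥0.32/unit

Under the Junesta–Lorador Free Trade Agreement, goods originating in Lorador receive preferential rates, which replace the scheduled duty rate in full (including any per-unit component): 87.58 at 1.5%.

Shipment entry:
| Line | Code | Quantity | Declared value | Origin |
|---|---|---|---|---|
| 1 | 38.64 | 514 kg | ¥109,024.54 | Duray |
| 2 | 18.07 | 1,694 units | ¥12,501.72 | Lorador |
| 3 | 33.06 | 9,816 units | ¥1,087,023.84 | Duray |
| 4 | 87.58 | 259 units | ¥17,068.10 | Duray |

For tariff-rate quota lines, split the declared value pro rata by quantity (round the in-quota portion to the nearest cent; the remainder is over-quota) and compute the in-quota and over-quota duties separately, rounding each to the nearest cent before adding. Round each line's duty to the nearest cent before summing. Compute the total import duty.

Line 1 (38.64, Duray, 514 kg, ¥109,024.54):
Base rate for 38.64 is 17%.
Duty = ¥109,024.54 × 17% = ¥18,534.17.
Line 2 (18.07, Lorador, 1,694 units, ¥12,501.72):
Base rate for 18.07 is ¥4.47/unit.
Origin Lorador is the FTA partner but 18.07 is not on the preference list; base rate stands.
Duty = 1,694 × ¥4.47 = ¥7,572.18.
Line 3 (33.06, Duray, 9,816 units, ¥1,087,023.84):
Code 33.06 is under a tariff-rate quota (threshold 3,699 units). In-quota: 3,699 units at 5.5%; over-quota: 6,117 units at 29%.
Pro-rata value split: in-quota = ¥1,087,023.84 × 3,699/9,816 = ¥409,627.26; over-quota = ¥1,087,023.84 − ¥409,627.26 = ¥677,396.58.
In-quota duty = ¥409,627.26 × 5.5% = ¥22,529.50. Over-quota duty = ¥677,396.58 × 29% = ¥196,445.01.
Line duty = ¥22,529.50 + ¥196,445.01 = ¥218,974.51.
Line 4 (87.58, Duray, 259 units, ¥17,068.10):
Base rate for 87.58 is 5.5% + ¥0.32/unit.
87.58 has an FTA preferential rate, but origin Duray is not Lorador; base rate stands.
Duty = ¥17,068.10 × 5.5% + 259 × ¥0.32 = ¥1,021.63.
Total = ¥18,534.17 + ¥7,572.18 + ¥218,974.51 + ¥1,021.63 = ¥246,102.49.

¥246,102.49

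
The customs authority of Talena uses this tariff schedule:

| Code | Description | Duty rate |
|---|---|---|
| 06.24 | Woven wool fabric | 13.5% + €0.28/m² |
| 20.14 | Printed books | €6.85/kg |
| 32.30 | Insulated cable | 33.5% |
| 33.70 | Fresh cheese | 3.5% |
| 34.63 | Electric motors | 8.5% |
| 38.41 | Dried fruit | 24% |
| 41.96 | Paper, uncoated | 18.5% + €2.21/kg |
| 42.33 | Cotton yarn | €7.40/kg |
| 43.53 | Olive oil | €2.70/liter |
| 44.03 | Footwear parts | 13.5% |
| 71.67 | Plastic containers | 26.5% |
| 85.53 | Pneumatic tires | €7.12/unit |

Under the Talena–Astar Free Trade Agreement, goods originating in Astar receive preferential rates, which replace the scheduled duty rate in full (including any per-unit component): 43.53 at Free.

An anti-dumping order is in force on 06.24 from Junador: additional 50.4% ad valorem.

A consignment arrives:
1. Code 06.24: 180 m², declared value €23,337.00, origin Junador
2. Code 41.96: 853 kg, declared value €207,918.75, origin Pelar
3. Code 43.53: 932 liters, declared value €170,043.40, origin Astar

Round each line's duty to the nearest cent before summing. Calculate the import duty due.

€55,312.84

Line 1 (06.24, Junador, 180 m², €23,337.00):
Base rate for 06.24 is 13.5% + €0.28/m².
Additional duty on 06.24 from Junador: +50.4%. Applied ad valorem rate: 13.5% + 50.4% = 63.9%.
Duty = €23,337.00 × 63.9% + 180 × €0.28 = €14,962.74.
Line 2 (41.96, Pelar, 853 kg, €207,918.75):
Base rate for 41.96 is 18.5% + €2.21/kg.
Duty = €207,918.75 × 18.5% + 853 × €2.21 = €40,350.10.
Line 3 (43.53, Astar, 932 liters, €170,043.40):
Base rate for 43.53 is €2.70/liter.
Origin Astar qualifies under the Talena–Astar agreement and 43.53 is covered: preferential rate Free applies instead.
Duty = €170,043.40 × 0% = €0.00.
Total = €14,962.74 + €40,350.10 + €0.00 = €55,312.84.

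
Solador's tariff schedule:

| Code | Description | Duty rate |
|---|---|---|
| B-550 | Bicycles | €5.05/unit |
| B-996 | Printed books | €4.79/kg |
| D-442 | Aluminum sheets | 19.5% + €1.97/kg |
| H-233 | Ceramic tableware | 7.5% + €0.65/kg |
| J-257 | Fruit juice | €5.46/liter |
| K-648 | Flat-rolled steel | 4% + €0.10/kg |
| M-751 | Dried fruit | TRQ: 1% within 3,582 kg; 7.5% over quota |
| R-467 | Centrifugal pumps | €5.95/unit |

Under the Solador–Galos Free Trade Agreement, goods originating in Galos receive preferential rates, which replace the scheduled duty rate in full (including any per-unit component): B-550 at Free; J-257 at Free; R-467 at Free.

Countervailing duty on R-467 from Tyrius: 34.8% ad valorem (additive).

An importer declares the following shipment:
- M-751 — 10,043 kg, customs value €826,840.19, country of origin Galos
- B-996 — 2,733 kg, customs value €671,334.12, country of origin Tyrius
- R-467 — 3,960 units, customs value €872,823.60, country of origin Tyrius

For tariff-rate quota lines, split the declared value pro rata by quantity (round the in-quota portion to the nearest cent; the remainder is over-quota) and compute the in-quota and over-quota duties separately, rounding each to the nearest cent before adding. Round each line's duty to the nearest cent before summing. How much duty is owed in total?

Line 1 (M-751, Galos, 10,043 kg, €826,840.19):
Code M-751 is under a tariff-rate quota (threshold 3,582 kg). In-quota: 3,582 kg at 1%; over-quota: 6,461 kg at 7.5%.
Pro-rata value split: in-quota = €826,840.19 × 3,582/10,043 = €294,906.06; over-quota = €826,840.19 − €294,906.06 = €531,934.13.
In-quota duty = €294,906.06 × 1% = €2,949.06. Over-quota duty = €531,934.13 × 7.5% = €39,895.06.
Line duty = €2,949.06 + €39,895.06 = €42,844.12.
Line 2 (B-996, Tyrius, 2,733 kg, €671,334.12):
Base rate for B-996 is €4.79/kg.
Duty = 2,733 × €4.79 = €13,091.07.
Line 3 (R-467, Tyrius, 3,960 units, €872,823.60):
Base rate for R-467 is €5.95/unit.
R-467 has an FTA preferential rate, but origin Tyrius is not Galos; base rate stands.
Additional duty on R-467 from Tyrius: +34.8% ad valorem. Applied ad valorem rate = 34.8%.
Duty = €872,823.60 × 34.8% + 3,960 × €5.95 = €327,304.61.
Total = €42,844.12 + €13,091.07 + €327,304.61 = €383,239.80.

€383,239.80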